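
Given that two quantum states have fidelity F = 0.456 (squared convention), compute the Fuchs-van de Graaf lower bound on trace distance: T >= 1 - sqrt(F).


Fuchs-van de Graaf (squared-fidelity convention): 1 - sqrt(F) <= T <= sqrt(1 - F).
Lower bound: T >= 1 - sqrt(F)
sqrt(F) = sqrt(0.456) = 0.6753
T >= 1 - 0.6753
T >= 0.3247

0.3247


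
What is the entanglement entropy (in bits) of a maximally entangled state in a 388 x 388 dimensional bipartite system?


For a maximally entangled state in d x d:
S = log2(d) = log2(388)
= 8.5999

8.5999


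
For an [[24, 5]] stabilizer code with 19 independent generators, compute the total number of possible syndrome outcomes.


Each stabilizer generator gives a binary (+1 or -1) measurement outcome.
With 19 independent generators:
Total syndromes = 2^19
= 524288

524288


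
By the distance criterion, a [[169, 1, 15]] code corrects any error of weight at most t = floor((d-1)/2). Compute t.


Code parameters: [[169, 1, 15]], distance d = 15.
Number of correctable errors = floor((d-1)/2)
= floor((15 - 1)/2)
= floor(14/2)
= 7

7


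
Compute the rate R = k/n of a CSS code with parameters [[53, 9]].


Code rate R = k/n
= 9/53
= 0.1698

0.1698


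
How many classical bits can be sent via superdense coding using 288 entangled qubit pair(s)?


Superdense coding allows 2 classical bits per shared entangled pair.
288 pair(s) -> 2 * 288 = 576 classical bits

576


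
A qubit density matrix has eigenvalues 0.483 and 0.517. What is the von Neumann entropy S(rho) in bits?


S = -p*log2(p) - (1-p)*log2(1-p)
p = 0.4830, 1-p = 0.5170
= -0.4830 * log2(0.4830) - 0.5170 * log2(0.5170)
= -(-0.5071) - (-0.4921)
= 0.9992

0.9992


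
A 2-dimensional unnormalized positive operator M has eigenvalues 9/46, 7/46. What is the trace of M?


tr(M) = sum of eigenvalues
= 9/46 + 7/46
= 16/46
= 0.3478

0.3478


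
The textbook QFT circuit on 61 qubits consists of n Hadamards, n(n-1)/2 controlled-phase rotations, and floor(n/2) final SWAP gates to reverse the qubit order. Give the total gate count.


Hadamard gates: 61
Controlled rotations: n*(n-1)/2 = 61*60/2 = 1830
SWAP gates: floor(n/2) = floor(61/2) = 30
Total = 61 + 1830 + 30
= 1921

1921


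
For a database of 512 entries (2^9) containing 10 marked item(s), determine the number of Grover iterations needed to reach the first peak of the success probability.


After j Grover iterations the success probability is P(j) = sin^2((2j+1)*theta), where sin(theta) = sqrt(k/N).
N = 2^9 = 512, k = 10
sin(theta) = sqrt(k/N) = 0.1397542486
theta = arcsin(sqrt(k/N)) = 0.1402132233 rad
P(j) reaches its first maximum when (2j+1)*theta is as close as possible to pi/2, i.e. j = round(pi/(4*theta) - 1/2).
pi/(4*theta) - 1/2 = 5.1015
(For comparison, the common estimate pi/4 * sqrt(N/k) = 5.6199; the exact maximiser is used here.)
Optimal iterations = 5

5


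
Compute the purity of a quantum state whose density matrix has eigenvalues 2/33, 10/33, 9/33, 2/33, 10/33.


tr(rho^2) = sum of eigenvalues squared
= (2/33)^2 + (10/33)^2 + (9/33)^2 + (2/33)^2 + (10/33)^2
= (4 + 100 + 81 + 4 + 100) / 1089
= 289/1089
= 0.2654

0.2654


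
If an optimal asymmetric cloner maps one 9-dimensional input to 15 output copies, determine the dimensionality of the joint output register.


Output space = H^(tensor 15) where dim(H) = 9
dim = 9^15
= 81 (after 2 factors)
= 729 (after 3 factors)
= 6561 (after 4 factors)
= 59049 (after 5 factors)
= 531441 (after 6 factors)
= 4782969 (after 7 factors)
= 43046721 (after 8 factors)
= 387420489 (after 9 factors)
= 3486784401 (after 10 factors)
= 31381059609 (after 11 factors)
= 282429536481 (after 12 factors)
= 2541865828329 (after 13 factors)
= 22876792454961 (after 14 factors)
= 205891132094649 (after 15 factors)
= 205891132094649

205891132094649


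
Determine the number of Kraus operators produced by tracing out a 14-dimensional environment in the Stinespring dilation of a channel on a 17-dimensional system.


Tracing out the environment in an orthonormal basis {|i>_E} gives Kraus operators K_i = <i|_E U |0>_E.
Number of Kraus operators = dim(H_env) = d_env
= 14

14


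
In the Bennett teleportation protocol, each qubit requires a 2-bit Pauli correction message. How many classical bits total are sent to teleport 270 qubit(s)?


Quantum teleportation requires 2 classical bits per qubit teleported.
270 qubit(s) -> 2 * 270 = 540 classical bits

540


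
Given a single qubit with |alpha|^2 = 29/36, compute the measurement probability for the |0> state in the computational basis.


|alpha|^2 = 29/36 = 0.8056
|beta|^2 = 1 - 29/36 = 7/36 = 0.1944
P(|0>) = |alpha|^2 = 0.8056

0.8056


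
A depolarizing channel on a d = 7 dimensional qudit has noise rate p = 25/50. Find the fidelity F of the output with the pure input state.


F = (1-p) + p/d
= (1 - 0.5000) + 0.5000/7
= 0.5000 + 0.0714
= 0.5714

0.5714


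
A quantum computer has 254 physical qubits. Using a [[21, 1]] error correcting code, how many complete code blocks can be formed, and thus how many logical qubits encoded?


Each code block uses 21 physical qubits for 1 logical qubit(s).
Number of complete blocks = floor(254 / 21) = 12
Logical qubits = 12 * 1
= 12

12


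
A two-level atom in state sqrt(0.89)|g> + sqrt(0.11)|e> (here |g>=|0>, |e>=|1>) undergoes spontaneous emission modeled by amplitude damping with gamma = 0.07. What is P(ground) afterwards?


For amplitude damping with parameter gamma on state sqrt(a)|0> + sqrt(b)|1>:
alpha^2 = 0.89, beta^2 = 0.11
P(|0>) = alpha^2 + gamma * beta^2
= 0.89 + 0.07 * 0.11
= 0.89 + 0.0077
= 0.8977

0.8977


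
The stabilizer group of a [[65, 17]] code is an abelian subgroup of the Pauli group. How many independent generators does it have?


For an [[n,k]] stabilizer code:
Number of stabilizer generators = n - k
= 65 - 17
= 48

48


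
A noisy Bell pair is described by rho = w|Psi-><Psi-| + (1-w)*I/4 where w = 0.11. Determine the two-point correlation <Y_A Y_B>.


|Psi-> = (|01> - |10>)/sqrt(2)
For the pure Bell state, <Y_A Y_B> = -1 (Bell-state Pauli correlator).
The maximally-mixed part I/4 has tr(I/4 * P tensor P) = 0 for any traceless Pauli P.
So <Y_A Y_B>_rho = w * (-1) + (1 - w) * 0
= 0.11 * (-1)
= -0.1100

-0.1100


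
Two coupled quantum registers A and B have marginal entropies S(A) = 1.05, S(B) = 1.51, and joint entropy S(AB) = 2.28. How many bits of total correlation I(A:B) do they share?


I(A:B) = S(A) + S(B) - S(AB)
= 1.05 + 1.51 - 2.28
= 0.2800

0.2800


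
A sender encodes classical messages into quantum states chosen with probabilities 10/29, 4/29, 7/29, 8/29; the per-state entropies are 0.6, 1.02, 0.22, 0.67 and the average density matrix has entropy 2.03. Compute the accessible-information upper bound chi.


chi = S(rho) - sum_i p_i * S(rho_i)
Weighted entropy = 10/29 * 0.6 + 4/29 * 1.02 + 7/29 * 0.22 + 8/29 * 0.67
= 0.5855
chi = 2.03 - 0.5855
= 1.4445

1.4445


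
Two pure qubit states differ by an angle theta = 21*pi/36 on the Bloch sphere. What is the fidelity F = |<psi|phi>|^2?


For states separated by angle theta on Bloch sphere:
F = cos^2(theta/2)
theta = 21*pi/36 = 1.8326
theta/2 = 0.9163
cos(theta/2) = 0.6088
F = 0.3706

0.3706


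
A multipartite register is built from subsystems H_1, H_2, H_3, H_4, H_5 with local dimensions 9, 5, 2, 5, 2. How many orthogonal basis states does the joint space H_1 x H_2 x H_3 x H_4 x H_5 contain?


dim(H_1 x H_2 x H_3 x H_4 x H_5) = 9 * 5 * 2 * 5 * 2
= 45 * 2 * 5 * 2
= 90 * 5 * 2
= 450 * 2
= 900

900


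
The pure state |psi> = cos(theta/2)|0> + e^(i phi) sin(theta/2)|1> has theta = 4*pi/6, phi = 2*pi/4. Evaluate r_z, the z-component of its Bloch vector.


theta = 2.0944, phi = 1.5708
r_z = cos(theta) = -0.5000

-0.5000


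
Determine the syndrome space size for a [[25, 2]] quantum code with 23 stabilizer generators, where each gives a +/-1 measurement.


Each stabilizer generator gives a binary (+1 or -1) measurement outcome.
With 23 independent generators:
Total syndromes = 2^23
= 8388608

8388608


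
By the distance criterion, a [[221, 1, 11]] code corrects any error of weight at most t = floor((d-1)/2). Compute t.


Code parameters: [[221, 1, 11]], distance d = 11.
Number of correctable errors = floor((d-1)/2)
= floor((11 - 1)/2)
= floor(10/2)
= 5

5


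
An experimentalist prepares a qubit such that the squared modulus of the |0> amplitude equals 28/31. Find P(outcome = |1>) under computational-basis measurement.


|alpha|^2 = 28/31 = 0.9032
|beta|^2 = 1 - 28/31 = 3/31 = 0.0968
P(|1>) = |beta|^2 = 0.0968

0.0968


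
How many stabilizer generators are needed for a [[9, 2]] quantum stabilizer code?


For an [[n,k]] stabilizer code:
Number of stabilizer generators = n - k
= 9 - 2
= 7

7


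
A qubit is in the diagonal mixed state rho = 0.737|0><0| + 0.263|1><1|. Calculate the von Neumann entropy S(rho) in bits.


S = -p*log2(p) - (1-p)*log2(1-p)
p = 0.7370, 1-p = 0.2630
= -0.7370 * log2(0.7370) - 0.2630 * log2(0.2630)
= -(-0.3245) - (-0.5068)
= 0.8312

0.8312


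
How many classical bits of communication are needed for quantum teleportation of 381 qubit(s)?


Quantum teleportation requires 2 classical bits per qubit teleported.
381 qubit(s) -> 2 * 381 = 762 classical bits

762


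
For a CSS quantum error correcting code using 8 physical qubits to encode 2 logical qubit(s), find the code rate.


Code rate R = k/n
= 2/8
= 0.2500

0.2500


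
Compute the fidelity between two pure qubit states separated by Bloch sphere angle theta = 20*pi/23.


For states separated by angle theta on Bloch sphere:
F = cos^2(theta/2)
theta = 20*pi/23 = 2.7318
theta/2 = 1.3659
cos(theta/2) = 0.2035
F = 0.0414

0.0414


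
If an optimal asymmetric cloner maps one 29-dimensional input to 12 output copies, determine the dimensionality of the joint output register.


Output space = H^(tensor 12) where dim(H) = 29
dim = 29^12
= 841 (after 2 factors)
= 24389 (after 3 factors)
= 707281 (after 4 factors)
= 20511149 (after 5 factors)
= 594823321 (after 6 factors)
= 17249876309 (after 7 factors)
= 500246412961 (after 8 factors)
= 14507145975869 (after 9 factors)
= 420707233300201 (after 10 factors)
= 12200509765705829 (after 11 factors)
= 353814783205469041 (after 12 factors)
= 353814783205469041

353814783205469041


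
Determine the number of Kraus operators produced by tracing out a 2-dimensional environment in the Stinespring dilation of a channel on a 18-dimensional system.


Tracing out the environment in an orthonormal basis {|i>_E} gives Kraus operators K_i = <i|_E U |0>_E.
Number of Kraus operators = dim(H_env) = d_env
= 2

2


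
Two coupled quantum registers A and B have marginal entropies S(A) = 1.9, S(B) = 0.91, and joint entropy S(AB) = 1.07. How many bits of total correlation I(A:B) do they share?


I(A:B) = S(A) + S(B) - S(AB)
= 1.9 + 0.91 - 1.07
= 1.7400

1.7400


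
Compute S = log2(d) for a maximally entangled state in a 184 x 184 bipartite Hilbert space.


For a maximally entangled state in d x d:
S = log2(d) = log2(184)
= 7.5236

7.5236


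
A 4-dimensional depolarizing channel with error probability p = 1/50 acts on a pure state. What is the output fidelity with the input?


F = (1-p) + p/d
= (1 - 0.0200) + 0.0200/4
= 0.9800 + 0.0050
= 0.9850

0.9850


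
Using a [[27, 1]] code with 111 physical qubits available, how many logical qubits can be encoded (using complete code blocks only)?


Each code block uses 27 physical qubits for 1 logical qubit(s).
Number of complete blocks = floor(111 / 27) = 4
Logical qubits = 4 * 1
= 4

4


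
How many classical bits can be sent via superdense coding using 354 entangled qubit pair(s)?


Superdense coding allows 2 classical bits per shared entangled pair.
354 pair(s) -> 2 * 354 = 708 classical bits

708


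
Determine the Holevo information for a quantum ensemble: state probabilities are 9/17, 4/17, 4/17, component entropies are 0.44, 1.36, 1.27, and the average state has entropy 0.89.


chi = S(rho) - sum_i p_i * S(rho_i)
Weighted entropy = 9/17 * 0.44 + 4/17 * 1.36 + 4/17 * 1.27
= 0.8518
chi = 0.89 - 0.8518
= 0.0382

0.0382


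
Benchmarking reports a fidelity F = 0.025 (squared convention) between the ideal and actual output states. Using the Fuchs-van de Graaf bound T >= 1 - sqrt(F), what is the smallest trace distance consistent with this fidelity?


Fuchs-van de Graaf (squared-fidelity convention): 1 - sqrt(F) <= T <= sqrt(1 - F).
Lower bound: T >= 1 - sqrt(F)
sqrt(F) = sqrt(0.025) = 0.1581
T >= 1 - 0.1581
T >= 0.8419

0.8419


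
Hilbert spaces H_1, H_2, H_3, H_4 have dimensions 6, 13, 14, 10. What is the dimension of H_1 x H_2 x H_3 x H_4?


dim(H_1 x H_2 x H_3 x H_4) = 6 * 13 * 14 * 10
= 78 * 14 * 10
= 1092 * 10
= 10920

10920


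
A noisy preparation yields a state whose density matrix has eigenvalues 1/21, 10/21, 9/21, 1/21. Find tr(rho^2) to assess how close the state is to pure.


tr(rho^2) = sum of eigenvalues squared
= (1/21)^2 + (10/21)^2 + (9/21)^2 + (1/21)^2
= (1 + 100 + 81 + 1) / 441
= 183/441
= 0.4150

0.4150


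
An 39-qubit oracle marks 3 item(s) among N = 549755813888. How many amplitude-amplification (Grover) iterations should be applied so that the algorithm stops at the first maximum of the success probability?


After j Grover iterations the success probability is P(j) = sin^2((2j+1)*theta), where sin(theta) = sqrt(k/N).
N = 2^39 = 549755813888, k = 3
sin(theta) = sqrt(k/N) = 2.336015456e-06
theta = arcsin(sqrt(k/N)) = 2.336015456e-06 rad
P(j) reaches its first maximum when (2j+1)*theta is as close as possible to pi/2, i.e. j = round(pi/(4*theta) - 1/2).
pi/(4*theta) - 1/2 = 336212.2427
(For comparison, the common estimate pi/4 * sqrt(N/k) = 336212.7427; the exact maximiser is used here.)
Optimal iterations = 336212

336212


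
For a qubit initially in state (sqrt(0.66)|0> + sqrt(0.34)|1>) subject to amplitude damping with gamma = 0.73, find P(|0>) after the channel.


For amplitude damping with parameter gamma on state sqrt(a)|0> + sqrt(b)|1>:
alpha^2 = 0.66, beta^2 = 0.34
P(|0>) = alpha^2 + gamma * beta^2
= 0.66 + 0.73 * 0.34
= 0.66 + 0.2482
= 0.9082

0.9082


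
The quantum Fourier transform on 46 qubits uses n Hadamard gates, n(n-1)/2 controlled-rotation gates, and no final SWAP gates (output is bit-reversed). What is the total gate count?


Hadamard gates: 46
Controlled rotations: n*(n-1)/2 = 46*45/2 = 1035
SWAP gates: 0 (omitted)
Total = 46 + 1035
= 1081

1081


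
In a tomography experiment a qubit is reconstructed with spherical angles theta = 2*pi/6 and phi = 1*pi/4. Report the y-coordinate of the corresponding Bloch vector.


theta = 1.0472, phi = 0.7854
r_y = sin(theta)*sin(phi) = 0.8660 * 0.7071
r_y = 0.6124

0.6124


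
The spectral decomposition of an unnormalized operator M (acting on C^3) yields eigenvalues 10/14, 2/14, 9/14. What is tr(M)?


tr(M) = sum of eigenvalues
= 10/14 + 2/14 + 9/14
= 21/14
= 1.5000

1.5000


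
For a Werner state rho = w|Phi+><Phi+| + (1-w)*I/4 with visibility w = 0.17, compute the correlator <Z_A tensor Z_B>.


|Phi+> = (|00> + |11>)/sqrt(2)
For the pure Bell state, <Z_A Z_B> = +1 (Bell-state Pauli correlator).
The maximally-mixed part I/4 has tr(I/4 * P tensor P) = 0 for any traceless Pauli P.
So <Z_A Z_B>_rho = w * (+1) + (1 - w) * 0
= 0.17 * (+1)
= 0.1700

0.1700


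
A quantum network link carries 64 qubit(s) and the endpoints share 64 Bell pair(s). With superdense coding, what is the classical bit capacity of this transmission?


Superdense coding allows 2 classical bits per shared entangled pair.
64 pair(s) -> 2 * 64 = 128 classical bits

128


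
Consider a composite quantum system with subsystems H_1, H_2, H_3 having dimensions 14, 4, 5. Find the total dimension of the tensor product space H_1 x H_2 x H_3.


dim(H_1 x H_2 x H_3) = 14 * 4 * 5
= 56 * 5
= 280

280


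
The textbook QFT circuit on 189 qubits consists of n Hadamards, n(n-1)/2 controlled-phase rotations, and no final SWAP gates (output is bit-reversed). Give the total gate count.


Hadamard gates: 189
Controlled rotations: n*(n-1)/2 = 189*188/2 = 17766
SWAP gates: 0 (omitted)
Total = 189 + 17766
= 17955

17955


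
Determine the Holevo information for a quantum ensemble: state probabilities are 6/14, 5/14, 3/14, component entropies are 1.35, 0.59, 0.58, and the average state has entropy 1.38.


chi = S(rho) - sum_i p_i * S(rho_i)
Weighted entropy = 6/14 * 1.35 + 5/14 * 0.59 + 3/14 * 0.58
= 0.9136
chi = 1.38 - 0.9136
= 0.4664

0.4664


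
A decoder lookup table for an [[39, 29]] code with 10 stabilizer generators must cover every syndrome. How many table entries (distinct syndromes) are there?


Each stabilizer generator gives a binary (+1 or -1) measurement outcome.
With 10 independent generators:
Total syndromes = 2^10
= 1024

1024


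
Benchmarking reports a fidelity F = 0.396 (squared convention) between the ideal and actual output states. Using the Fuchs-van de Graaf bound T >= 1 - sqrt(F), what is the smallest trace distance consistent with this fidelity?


Fuchs-van de Graaf (squared-fidelity convention): 1 - sqrt(F) <= T <= sqrt(1 - F).
Lower bound: T >= 1 - sqrt(F)
sqrt(F) = sqrt(0.396) = 0.6293
T >= 1 - 0.6293
T >= 0.3707

0.3707


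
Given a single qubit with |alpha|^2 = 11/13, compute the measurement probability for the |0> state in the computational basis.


|alpha|^2 = 11/13 = 0.8462
|beta|^2 = 1 - 11/13 = 2/13 = 0.1538
P(|0>) = |alpha|^2 = 0.8462

0.8462


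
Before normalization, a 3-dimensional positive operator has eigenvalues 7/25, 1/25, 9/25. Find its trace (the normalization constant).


tr(M) = sum of eigenvalues
= 7/25 + 1/25 + 9/25
= 17/25
= 0.6800

0.6800


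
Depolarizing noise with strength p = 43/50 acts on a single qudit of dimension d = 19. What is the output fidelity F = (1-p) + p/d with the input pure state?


F = (1-p) + p/d
= (1 - 0.8600) + 0.8600/19
= 0.1400 + 0.0453
= 0.1853

0.1853


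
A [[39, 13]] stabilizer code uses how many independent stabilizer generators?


For an [[n,k]] stabilizer code:
Number of stabilizer generators = n - k
= 39 - 13
= 26

26


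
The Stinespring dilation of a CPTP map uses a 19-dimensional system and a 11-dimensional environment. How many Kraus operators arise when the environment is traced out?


Tracing out the environment in an orthonormal basis {|i>_E} gives Kraus operators K_i = <i|_E U |0>_E.
Number of Kraus operators = dim(H_env) = d_env
= 11

11


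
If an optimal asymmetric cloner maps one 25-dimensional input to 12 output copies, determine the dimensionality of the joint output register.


Output space = H^(tensor 12) where dim(H) = 25
dim = 25^12
= 625 (after 2 factors)
= 15625 (after 3 factors)
= 390625 (after 4 factors)
= 9765625 (after 5 factors)
= 244140625 (after 6 factors)
= 6103515625 (after 7 factors)
= 152587890625 (after 8 factors)
= 3814697265625 (after 9 factors)
= 95367431640625 (after 10 factors)
= 2384185791015625 (after 11 factors)
= 59604644775390625 (after 12 factors)
= 59604644775390625

59604644775390625


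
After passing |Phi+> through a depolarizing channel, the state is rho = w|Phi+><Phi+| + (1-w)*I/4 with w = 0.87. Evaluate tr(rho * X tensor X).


|Phi+> = (|00> + |11>)/sqrt(2)
For the pure Bell state, <X_A X_B> = +1 (Bell-state Pauli correlator).
The maximally-mixed part I/4 has tr(I/4 * P tensor P) = 0 for any traceless Pauli P.
So <X_A X_B>_rho = w * (+1) + (1 - w) * 0
= 0.87 * (+1)
= 0.8700

0.8700


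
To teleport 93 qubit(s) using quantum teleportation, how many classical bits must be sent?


Quantum teleportation requires 2 classical bits per qubit teleported.
93 qubit(s) -> 2 * 93 = 186 classical bits

186


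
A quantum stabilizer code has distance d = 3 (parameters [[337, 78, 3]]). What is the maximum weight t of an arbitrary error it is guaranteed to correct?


Code parameters: [[337, 78, 3]], distance d = 3.
Number of correctable errors = floor((d-1)/2)
= floor((3 - 1)/2)
= floor(2/2)
= 1

1


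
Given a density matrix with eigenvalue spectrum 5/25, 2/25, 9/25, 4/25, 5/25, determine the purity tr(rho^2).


tr(rho^2) = sum of eigenvalues squared
= (5/25)^2 + (2/25)^2 + (9/25)^2 + (4/25)^2 + (5/25)^2
= (25 + 4 + 81 + 16 + 25) / 625
= 151/625
= 0.2416

0.2416


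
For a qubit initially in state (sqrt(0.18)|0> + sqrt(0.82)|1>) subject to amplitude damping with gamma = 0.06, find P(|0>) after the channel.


For amplitude damping with parameter gamma on state sqrt(a)|0> + sqrt(b)|1>:
alpha^2 = 0.18, beta^2 = 0.82
P(|0>) = alpha^2 + gamma * beta^2
= 0.18 + 0.06 * 0.82
= 0.18 + 0.0492
= 0.2292

0.2292


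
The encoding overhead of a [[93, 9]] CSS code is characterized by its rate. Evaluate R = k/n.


Code rate R = k/n
= 9/93
= 0.0968

0.0968


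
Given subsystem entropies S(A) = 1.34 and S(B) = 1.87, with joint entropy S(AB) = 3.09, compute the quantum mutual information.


I(A:B) = S(A) + S(B) - S(AB)
= 1.34 + 1.87 - 3.09
= 0.1200

0.1200


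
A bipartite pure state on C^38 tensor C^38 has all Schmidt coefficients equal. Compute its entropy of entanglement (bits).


For a maximally entangled state in d x d:
S = log2(d) = log2(38)
= 5.2479

5.2479


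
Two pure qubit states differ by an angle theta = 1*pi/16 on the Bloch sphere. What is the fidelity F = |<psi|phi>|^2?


For states separated by angle theta on Bloch sphere:
F = cos^2(theta/2)
theta = 1*pi/16 = 0.1963
theta/2 = 0.0982
cos(theta/2) = 0.9952
F = 0.9904

0.9904


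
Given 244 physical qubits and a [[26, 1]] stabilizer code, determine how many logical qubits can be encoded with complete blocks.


Each code block uses 26 physical qubits for 1 logical qubit(s).
Number of complete blocks = floor(244 / 26) = 9
Logical qubits = 9 * 1
= 9

9


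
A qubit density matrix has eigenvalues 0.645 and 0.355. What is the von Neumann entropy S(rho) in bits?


S = -p*log2(p) - (1-p)*log2(1-p)
p = 0.6450, 1-p = 0.3550
= -0.6450 * log2(0.6450) - 0.3550 * log2(0.3550)
= -(-0.4080) - (-0.5304)
= 0.9385

0.9385


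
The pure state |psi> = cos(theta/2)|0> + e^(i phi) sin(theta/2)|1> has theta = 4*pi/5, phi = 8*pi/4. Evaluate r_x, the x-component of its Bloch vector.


theta = 2.5133, phi = 6.2832
r_x = sin(theta)*cos(phi) = 0.5878 * 1.0000
r_x = 0.5878

0.5878


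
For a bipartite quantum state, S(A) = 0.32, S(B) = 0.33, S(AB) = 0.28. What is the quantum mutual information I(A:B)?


I(A:B) = S(A) + S(B) - S(AB)
= 0.32 + 0.33 - 0.28
= 0.3700

0.3700


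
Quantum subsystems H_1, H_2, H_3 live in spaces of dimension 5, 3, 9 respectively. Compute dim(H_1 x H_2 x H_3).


dim(H_1 x H_2 x H_3) = 5 * 3 * 9
= 15 * 9
= 135

135


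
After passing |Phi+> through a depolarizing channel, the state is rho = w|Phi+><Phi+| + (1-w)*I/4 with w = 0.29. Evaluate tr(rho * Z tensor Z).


|Phi+> = (|00> + |11>)/sqrt(2)
For the pure Bell state, <Z_A Z_B> = +1 (Bell-state Pauli correlator).
The maximally-mixed part I/4 has tr(I/4 * P tensor P) = 0 for any traceless Pauli P.
So <Z_A Z_B>_rho = w * (+1) + (1 - w) * 0
= 0.29 * (+1)
= 0.2900

0.2900


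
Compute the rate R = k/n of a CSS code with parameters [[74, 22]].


Code rate R = k/n
= 22/74
= 0.2973

0.2973


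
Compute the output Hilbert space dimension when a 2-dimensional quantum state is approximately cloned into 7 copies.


Output space = H^(tensor 7) where dim(H) = 2
dim = 2^7
= 4 (after 2 factors)
= 8 (after 3 factors)
= 16 (after 4 factors)
= 32 (after 5 factors)
= 64 (after 6 factors)
= 128 (after 7 factors)
= 128

128


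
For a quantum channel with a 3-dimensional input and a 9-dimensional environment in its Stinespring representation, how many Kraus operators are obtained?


Tracing out the environment in an orthonormal basis {|i>_E} gives Kraus operators K_i = <i|_E U |0>_E.
Number of Kraus operators = dim(H_env) = d_env
= 9

9


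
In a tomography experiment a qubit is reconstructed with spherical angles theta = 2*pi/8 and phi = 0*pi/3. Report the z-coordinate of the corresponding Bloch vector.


theta = 0.7854, phi = 0.0000
r_z = cos(theta) = 0.7071

0.7071


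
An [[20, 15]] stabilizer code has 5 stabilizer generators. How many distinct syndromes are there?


Each stabilizer generator gives a binary (+1 or -1) measurement outcome.
With 5 independent generators:
Total syndromes = 2^5
= 32

32


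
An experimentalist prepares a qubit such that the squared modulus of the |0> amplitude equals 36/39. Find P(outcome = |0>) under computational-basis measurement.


|alpha|^2 = 36/39 = 0.9231
|beta|^2 = 1 - 36/39 = 3/39 = 0.0769
P(|0>) = |alpha|^2 = 0.9231

0.9231


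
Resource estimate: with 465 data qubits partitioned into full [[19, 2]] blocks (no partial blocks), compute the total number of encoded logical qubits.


Each code block uses 19 physical qubits for 2 logical qubit(s).
Number of complete blocks = floor(465 / 19) = 24
Logical qubits = 24 * 2
= 48

48


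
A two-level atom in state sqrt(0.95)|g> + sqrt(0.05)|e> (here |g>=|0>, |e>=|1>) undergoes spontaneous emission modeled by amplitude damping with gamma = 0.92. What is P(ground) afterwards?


For amplitude damping with parameter gamma on state sqrt(a)|0> + sqrt(b)|1>:
alpha^2 = 0.95, beta^2 = 0.05
P(|0>) = alpha^2 + gamma * beta^2
= 0.95 + 0.92 * 0.05
= 0.95 + 0.0460
= 0.9960

0.9960


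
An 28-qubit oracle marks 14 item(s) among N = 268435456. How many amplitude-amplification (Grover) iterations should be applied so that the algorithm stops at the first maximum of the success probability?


After j Grover iterations the success probability is P(j) = sin^2((2j+1)*theta), where sin(theta) = sqrt(k/N).
N = 2^28 = 268435456, k = 14
sin(theta) = sqrt(k/N) = 0.0002283726432
theta = arcsin(sqrt(k/N)) = 0.0002283726452 rad
P(j) reaches its first maximum when (2j+1)*theta is as close as possible to pi/2, i.e. j = round(pi/(4*theta) - 1/2).
pi/(4*theta) - 1/2 = 3438.6079
(For comparison, the common estimate pi/4 * sqrt(N/k) = 3439.1079; the exact maximiser is used here.)
Optimal iterations = 3439

3439


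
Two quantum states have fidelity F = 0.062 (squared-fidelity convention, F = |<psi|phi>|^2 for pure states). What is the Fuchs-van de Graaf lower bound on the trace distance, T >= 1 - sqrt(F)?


Fuchs-van de Graaf (squared-fidelity convention): 1 - sqrt(F) <= T <= sqrt(1 - F).
Lower bound: T >= 1 - sqrt(F)
sqrt(F) = sqrt(0.062) = 0.2490
T >= 1 - 0.2490
T >= 0.7510

0.7510


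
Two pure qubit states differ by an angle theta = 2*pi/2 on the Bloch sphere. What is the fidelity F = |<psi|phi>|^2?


For states separated by angle theta on Bloch sphere:
F = cos^2(theta/2)
theta = 2*pi/2 = 3.1416
theta/2 = 1.5708
cos(theta/2) = 0.0000
F = 0.0000

0.0000


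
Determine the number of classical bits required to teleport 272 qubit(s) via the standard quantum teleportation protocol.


Quantum teleportation requires 2 classical bits per qubit teleported.
272 qubit(s) -> 2 * 272 = 544 classical bits

544


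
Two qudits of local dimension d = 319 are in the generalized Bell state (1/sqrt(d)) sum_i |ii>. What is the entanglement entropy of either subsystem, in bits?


For a maximally entangled state in d x d:
S = log2(d) = log2(319)
= 8.3174

8.3174


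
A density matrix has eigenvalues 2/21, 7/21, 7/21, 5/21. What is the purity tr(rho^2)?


tr(rho^2) = sum of eigenvalues squared
= (2/21)^2 + (7/21)^2 + (7/21)^2 + (5/21)^2
= (4 + 49 + 49 + 25) / 441
= 127/441
= 0.2880

0.2880


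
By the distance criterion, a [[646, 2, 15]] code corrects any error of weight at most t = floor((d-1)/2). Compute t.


Code parameters: [[646, 2, 15]], distance d = 15.
Number of correctable errors = floor((d-1)/2)
= floor((15 - 1)/2)
= floor(14/2)
= 7

7


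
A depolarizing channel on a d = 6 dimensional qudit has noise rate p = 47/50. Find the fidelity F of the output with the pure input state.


F = (1-p) + p/d
= (1 - 0.9400) + 0.9400/6
= 0.0600 + 0.1567
= 0.2167

0.2167


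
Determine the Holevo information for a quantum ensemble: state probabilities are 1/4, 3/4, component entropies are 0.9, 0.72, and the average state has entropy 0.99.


chi = S(rho) - sum_i p_i * S(rho_i)
Weighted entropy = 1/4 * 0.9 + 3/4 * 0.72
= 0.7650
chi = 0.99 - 0.7650
= 0.2250

0.2250


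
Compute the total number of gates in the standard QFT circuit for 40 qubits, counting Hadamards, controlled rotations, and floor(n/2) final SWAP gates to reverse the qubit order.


Hadamard gates: 40
Controlled rotations: n*(n-1)/2 = 40*39/2 = 780
SWAP gates: floor(n/2) = floor(40/2) = 20
Total = 40 + 780 + 20
= 840

840


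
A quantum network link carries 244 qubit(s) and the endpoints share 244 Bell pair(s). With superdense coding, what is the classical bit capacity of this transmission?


Superdense coding allows 2 classical bits per shared entangled pair.
244 pair(s) -> 2 * 244 = 488 classical bits

488


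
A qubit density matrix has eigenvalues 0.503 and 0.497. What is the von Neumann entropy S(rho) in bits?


S = -p*log2(p) - (1-p)*log2(1-p)
p = 0.5030, 1-p = 0.4970
= -0.5030 * log2(0.5030) - 0.4970 * log2(0.4970)
= -(-0.4987) - (-0.5013)
= 1.0000

1.0000


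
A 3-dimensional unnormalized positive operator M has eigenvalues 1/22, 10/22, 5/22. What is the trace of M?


tr(M) = sum of eigenvalues
= 1/22 + 10/22 + 5/22
= 16/22
= 0.7273

0.7273


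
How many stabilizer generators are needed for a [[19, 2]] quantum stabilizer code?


For an [[n,k]] stabilizer code:
Number of stabilizer generators = n - k
= 19 - 2
= 17

17


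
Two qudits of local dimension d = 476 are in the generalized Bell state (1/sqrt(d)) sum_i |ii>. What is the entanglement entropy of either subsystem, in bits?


For a maximally entangled state in d x d:
S = log2(d) = log2(476)
= 8.8948

8.8948


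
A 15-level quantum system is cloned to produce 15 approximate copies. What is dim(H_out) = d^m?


Output space = H^(tensor 15) where dim(H) = 15
dim = 15^15
= 225 (after 2 factors)
= 3375 (after 3 factors)
= 50625 (after 4 factors)
= 759375 (after 5 factors)
= 11390625 (after 6 factors)
= 170859375 (after 7 factors)
= 2562890625 (after 8 factors)
= 38443359375 (after 9 factors)
= 576650390625 (after 10 factors)
= 8649755859375 (after 11 factors)
= 129746337890625 (after 12 factors)
= 1946195068359375 (after 13 factors)
= 29192926025390625 (after 14 factors)
= 437893890380859375 (after 15 factors)
= 437893890380859375

437893890380859375


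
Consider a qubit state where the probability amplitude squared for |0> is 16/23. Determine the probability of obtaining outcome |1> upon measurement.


|alpha|^2 = 16/23 = 0.6957
|beta|^2 = 1 - 16/23 = 7/23 = 0.3043
P(|1>) = |beta|^2 = 0.3043

0.3043


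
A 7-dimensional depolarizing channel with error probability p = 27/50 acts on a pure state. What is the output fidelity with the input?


F = (1-p) + p/d
= (1 - 0.5400) + 0.5400/7
= 0.4600 + 0.0771
= 0.5371

0.5371


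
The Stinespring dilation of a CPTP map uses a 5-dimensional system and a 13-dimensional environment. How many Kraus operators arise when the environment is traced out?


Tracing out the environment in an orthonormal basis {|i>_E} gives Kraus operators K_i = <i|_E U |0>_E.
Number of Kraus operators = dim(H_env) = d_env
= 13

13


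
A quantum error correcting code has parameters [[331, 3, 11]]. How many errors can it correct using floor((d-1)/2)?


Code parameters: [[331, 3, 11]], distance d = 11.
Number of correctable errors = floor((d-1)/2)
= floor((11 - 1)/2)
= floor(10/2)
= 5

5


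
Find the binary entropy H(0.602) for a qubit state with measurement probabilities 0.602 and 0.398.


S = -p*log2(p) - (1-p)*log2(1-p)
p = 0.6020, 1-p = 0.3980
= -0.6020 * log2(0.6020) - 0.3980 * log2(0.3980)
= -(-0.4408) - (-0.5290)
= 0.9698

0.9698


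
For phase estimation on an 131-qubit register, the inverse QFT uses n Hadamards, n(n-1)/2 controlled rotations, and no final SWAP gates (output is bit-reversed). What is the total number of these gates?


Hadamard gates: 131
Controlled rotations: n*(n-1)/2 = 131*130/2 = 8515
SWAP gates: 0 (omitted)
Total = 131 + 8515
= 8646

8646


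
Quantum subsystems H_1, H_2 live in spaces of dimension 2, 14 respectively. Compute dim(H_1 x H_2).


dim(H_1 x H_2) = 2 * 14
= 28

28


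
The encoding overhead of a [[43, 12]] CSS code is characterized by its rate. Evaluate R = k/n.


Code rate R = k/n
= 12/43
= 0.2791

0.2791


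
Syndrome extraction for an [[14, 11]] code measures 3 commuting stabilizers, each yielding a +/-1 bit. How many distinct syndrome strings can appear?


Each stabilizer generator gives a binary (+1 or -1) measurement outcome.
With 3 independent generators:
Total syndromes = 2^3
= 8

8


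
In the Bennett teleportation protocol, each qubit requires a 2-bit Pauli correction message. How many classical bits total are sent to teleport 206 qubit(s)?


Quantum teleportation requires 2 classical bits per qubit teleported.
206 qubit(s) -> 2 * 206 = 412 classical bits

412


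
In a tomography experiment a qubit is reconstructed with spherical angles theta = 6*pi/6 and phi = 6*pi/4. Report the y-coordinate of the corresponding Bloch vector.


theta = 3.1416, phi = 4.7124
r_y = sin(theta)*sin(phi) = 0.0000 * -1.0000
r_y = 0.0000

0.0000


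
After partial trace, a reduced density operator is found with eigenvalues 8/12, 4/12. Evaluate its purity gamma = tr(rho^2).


tr(rho^2) = sum of eigenvalues squared
= (8/12)^2 + (4/12)^2
= (64 + 16) / 144
= 80/144
= 0.5556

0.5556


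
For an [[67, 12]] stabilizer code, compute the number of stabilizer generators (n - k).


For an [[n,k]] stabilizer code:
Number of stabilizer generators = n - k
= 67 - 12
= 55

55


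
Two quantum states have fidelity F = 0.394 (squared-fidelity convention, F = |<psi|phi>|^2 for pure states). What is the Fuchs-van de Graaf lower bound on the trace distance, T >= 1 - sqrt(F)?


Fuchs-van de Graaf (squared-fidelity convention): 1 - sqrt(F) <= T <= sqrt(1 - F).
Lower bound: T >= 1 - sqrt(F)
sqrt(F) = sqrt(0.394) = 0.6277
T >= 1 - 0.6277
T >= 0.3723

0.3723


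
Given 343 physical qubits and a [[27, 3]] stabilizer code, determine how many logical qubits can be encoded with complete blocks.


Each code block uses 27 physical qubits for 3 logical qubit(s).
Number of complete blocks = floor(343 / 27) = 12
Logical qubits = 12 * 3
= 36

36


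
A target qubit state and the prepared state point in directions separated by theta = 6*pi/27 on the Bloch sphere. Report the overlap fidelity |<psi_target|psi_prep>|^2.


For states separated by angle theta on Bloch sphere:
F = cos^2(theta/2)
theta = 6*pi/27 = 0.6981
theta/2 = 0.3491
cos(theta/2) = 0.9397
F = 0.8830

0.8830


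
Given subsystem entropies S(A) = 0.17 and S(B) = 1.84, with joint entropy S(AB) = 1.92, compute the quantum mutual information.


I(A:B) = S(A) + S(B) - S(AB)
= 0.17 + 1.84 - 1.92
= 0.0900

0.0900


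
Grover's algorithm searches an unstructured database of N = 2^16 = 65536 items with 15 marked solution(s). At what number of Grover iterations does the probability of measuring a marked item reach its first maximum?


After j Grover iterations the success probability is P(j) = sin^2((2j+1)*theta), where sin(theta) = sqrt(k/N).
N = 2^16 = 65536, k = 15
sin(theta) = sqrt(k/N) = 0.0151288412
theta = arcsin(sqrt(k/N)) = 0.01512941838 rad
P(j) reaches its first maximum when (2j+1)*theta is as close as possible to pi/2, i.e. j = round(pi/(4*theta) - 1/2).
pi/(4*theta) - 1/2 = 51.4120
(For comparison, the common estimate pi/4 * sqrt(N/k) = 51.9140; the exact maximiser is used here.)
Optimal iterations = 51

51


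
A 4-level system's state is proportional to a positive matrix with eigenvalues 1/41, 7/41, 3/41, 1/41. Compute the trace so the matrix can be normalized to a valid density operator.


tr(M) = sum of eigenvalues
= 1/41 + 7/41 + 3/41 + 1/41
= 12/41
= 0.2927

0.2927


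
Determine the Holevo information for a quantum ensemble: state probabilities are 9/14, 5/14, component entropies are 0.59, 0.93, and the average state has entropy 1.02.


chi = S(rho) - sum_i p_i * S(rho_i)
Weighted entropy = 9/14 * 0.59 + 5/14 * 0.93
= 0.7114
chi = 1.02 - 0.7114
= 0.3086

0.3086


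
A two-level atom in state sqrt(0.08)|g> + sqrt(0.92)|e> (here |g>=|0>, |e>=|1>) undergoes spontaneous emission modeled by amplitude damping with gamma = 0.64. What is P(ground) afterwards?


For amplitude damping with parameter gamma on state sqrt(a)|0> + sqrt(b)|1>:
alpha^2 = 0.08, beta^2 = 0.92
P(|0>) = alpha^2 + gamma * beta^2
= 0.08 + 0.64 * 0.92
= 0.08 + 0.5888
= 0.6688

0.6688


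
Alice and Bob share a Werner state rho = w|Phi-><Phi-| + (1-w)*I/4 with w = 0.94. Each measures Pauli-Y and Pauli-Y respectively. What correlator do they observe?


|Phi-> = (|00> - |11>)/sqrt(2)
For the pure Bell state, <Y_A Y_B> = +1 (Bell-state Pauli correlator).
The maximally-mixed part I/4 has tr(I/4 * P tensor P) = 0 for any traceless Pauli P.
So <Y_A Y_B>_rho = w * (+1) + (1 - w) * 0
= 0.94 * (+1)
= 0.9400

0.9400


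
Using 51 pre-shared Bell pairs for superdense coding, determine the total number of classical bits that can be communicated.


Superdense coding allows 2 classical bits per shared entangled pair.
51 pair(s) -> 2 * 51 = 102 classical bits

102


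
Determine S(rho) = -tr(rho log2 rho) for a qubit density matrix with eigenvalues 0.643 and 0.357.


S = -p*log2(p) - (1-p)*log2(1-p)
p = 0.6430, 1-p = 0.3570
= -0.6430 * log2(0.6430) - 0.3570 * log2(0.3570)
= -(-0.4097) - (-0.5305)
= 0.9402

0.9402


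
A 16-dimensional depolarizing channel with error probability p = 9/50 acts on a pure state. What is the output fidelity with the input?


F = (1-p) + p/d
= (1 - 0.1800) + 0.1800/16
= 0.8200 + 0.0112
= 0.8313

0.8313


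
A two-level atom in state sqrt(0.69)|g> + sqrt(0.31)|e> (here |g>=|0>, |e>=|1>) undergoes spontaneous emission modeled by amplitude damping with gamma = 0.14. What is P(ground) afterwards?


For amplitude damping with parameter gamma on state sqrt(a)|0> + sqrt(b)|1>:
alpha^2 = 0.69, beta^2 = 0.31
P(|0>) = alpha^2 + gamma * beta^2
= 0.69 + 0.14 * 0.31
= 0.69 + 0.0434
= 0.7334

0.7334


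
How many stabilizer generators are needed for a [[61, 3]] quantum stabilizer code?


For an [[n,k]] stabilizer code:
Number of stabilizer generators = n - k
= 61 - 3
= 58

58


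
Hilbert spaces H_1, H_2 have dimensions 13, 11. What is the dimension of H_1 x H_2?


dim(H_1 x H_2) = 13 * 11
= 143

143


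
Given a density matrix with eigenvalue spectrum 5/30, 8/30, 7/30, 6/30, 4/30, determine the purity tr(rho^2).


tr(rho^2) = sum of eigenvalues squared
= (5/30)^2 + (8/30)^2 + (7/30)^2 + (6/30)^2 + (4/30)^2
= (25 + 64 + 49 + 36 + 16) / 900
= 190/900
= 0.2111

0.2111


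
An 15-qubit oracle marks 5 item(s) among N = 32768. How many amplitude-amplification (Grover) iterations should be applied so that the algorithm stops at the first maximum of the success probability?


After j Grover iterations the success probability is P(j) = sin^2((2j+1)*theta), where sin(theta) = sqrt(k/N).
N = 2^15 = 32768, k = 5
sin(theta) = sqrt(k/N) = 0.01235264711
theta = arcsin(sqrt(k/N)) = 0.01235296128 rad
P(j) reaches its first maximum when (2j+1)*theta is as close as possible to pi/2, i.e. j = round(pi/(4*theta) - 1/2).
pi/(4*theta) - 1/2 = 63.0797
(For comparison, the common estimate pi/4 * sqrt(N/k) = 63.5814; the exact maximiser is used here.)
Optimal iterations = 63

63


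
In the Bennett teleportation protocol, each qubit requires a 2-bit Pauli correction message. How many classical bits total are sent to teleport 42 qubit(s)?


Quantum teleportation requires 2 classical bits per qubit teleported.
42 qubit(s) -> 2 * 42 = 84 classical bits

84


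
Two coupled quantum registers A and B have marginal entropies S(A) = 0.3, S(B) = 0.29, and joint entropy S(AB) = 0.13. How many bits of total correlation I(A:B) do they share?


I(A:B) = S(A) + S(B) - S(AB)
= 0.3 + 0.29 - 0.13
= 0.4600

0.4600
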